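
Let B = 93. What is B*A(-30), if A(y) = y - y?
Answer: 0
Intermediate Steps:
A(y) = 0
B*A(-30) = 93*0 = 0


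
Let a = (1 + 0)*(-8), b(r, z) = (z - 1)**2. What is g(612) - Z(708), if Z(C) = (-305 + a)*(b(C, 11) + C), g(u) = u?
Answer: 253516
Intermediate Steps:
b(r, z) = (-1 + z)**2
a = -8 (a = 1*(-8) = -8)
Z(C) = -31300 - 313*C (Z(C) = (-305 - 8)*((-1 + 11)**2 + C) = -313*(10**2 + C) = -313*(100 + C) = -31300 - 313*C)
g(612) - Z(708) = 612 - (-31300 - 313*708) = 612 - (-31300 - 221604) = 612 - 1*(-252904) = 612 + 252904 = 253516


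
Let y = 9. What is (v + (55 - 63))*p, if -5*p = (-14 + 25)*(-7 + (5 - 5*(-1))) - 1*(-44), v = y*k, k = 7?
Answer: -847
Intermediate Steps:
v = 63 (v = 9*7 = 63)
p = -77/5 (p = -((-14 + 25)*(-7 + (5 - 5*(-1))) - 1*(-44))/5 = -(11*(-7 + (5 + 5)) + 44)/5 = -(11*(-7 + 10) + 44)/5 = -(11*3 + 44)/5 = -(33 + 44)/5 = -1/5*77 = -77/5 ≈ -15.400)
(v + (55 - 63))*p = (63 + (55 - 63))*(-77/5) = (63 - 8)*(-77/5) = 55*(-77/5) = -847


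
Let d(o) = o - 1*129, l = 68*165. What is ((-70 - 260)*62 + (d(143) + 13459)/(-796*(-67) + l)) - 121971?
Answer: -9194192439/64552 ≈ -1.4243e+5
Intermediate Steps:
l = 11220
d(o) = -129 + o (d(o) = o - 129 = -129 + o)
((-70 - 260)*62 + (d(143) + 13459)/(-796*(-67) + l)) - 121971 = ((-70 - 260)*62 + ((-129 + 143) + 13459)/(-796*(-67) + 11220)) - 121971 = (-330*62 + (14 + 13459)/(53332 + 11220)) - 121971 = (-20460 + 13473/64552) - 121971 = -1320720447/64552 - 121971 = -9194192439/64552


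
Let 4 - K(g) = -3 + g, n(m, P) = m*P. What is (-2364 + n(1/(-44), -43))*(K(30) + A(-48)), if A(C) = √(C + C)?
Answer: 2391379/44 - 103973*I*√6/11 ≈ 54350.0 - 23153.0*I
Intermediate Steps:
n(m, P) = P*m
A(C) = √2*√C (A(C) = √(2*C) = √2*√C)
K(g) = 7 - g (K(g) = 4 - (-3 + g) = 4 + (3 - g) = 7 - g)
(-2364 + n(1/(-44), -43))*(K(30) + A(-48)) = (-2364 - 43/(-44))*((7 - 1*30) + √2*√(-48)) = (-2364 - 43*(-1/44))*((7 - 30) + √2*(4*I*√3)) = (-2364 + 43/44)*(-23 + 4*I*√6) = -103973*(-23 + 4*I*√6)/44 = 2391379/44 - 103973*I*√6/11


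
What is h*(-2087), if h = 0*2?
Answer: 0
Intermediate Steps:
h = 0
h*(-2087) = 0*(-2087) = 0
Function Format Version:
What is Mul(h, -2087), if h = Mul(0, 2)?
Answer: 0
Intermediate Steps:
h = 0
Mul(h, -2087) = Mul(0, -2087) = 0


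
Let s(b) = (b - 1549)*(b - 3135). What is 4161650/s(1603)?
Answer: -2080825/41364 ≈ -50.305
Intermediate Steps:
s(b) = (-3135 + b)*(-1549 + b) (s(b) = (-1549 + b)*(-3135 + b) = (-3135 + b)*(-1549 + b))
4161650/s(1603) = 4161650/(4856115 + 1603**2 - 4684*1603) = 4161650/(4856115 + 2569609 - 7508452) = 4161650/(-82728) = 4161650*(-1/82728) = -2080825/41364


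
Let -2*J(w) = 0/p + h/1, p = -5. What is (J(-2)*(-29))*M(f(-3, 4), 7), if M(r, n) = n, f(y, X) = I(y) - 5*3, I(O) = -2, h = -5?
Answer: -1015/2 ≈ -507.50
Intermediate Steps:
f(y, X) = -17 (f(y, X) = -2 - 5*3 = -2 - 15 = -17)
J(w) = 5/2 (J(w) = -(0/(-5) - 5/1)/2 = -(0*(-1/5) - 5*1)/2 = -(0 - 5)/2 = -1/2*(-5) = 5/2)
(J(-2)*(-29))*M(f(-3, 4), 7) = ((5/2)*(-29))*7 = -145/2*7 = -1015/2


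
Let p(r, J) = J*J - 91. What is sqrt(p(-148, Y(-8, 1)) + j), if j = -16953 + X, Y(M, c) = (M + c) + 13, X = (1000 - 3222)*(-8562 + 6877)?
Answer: 3*sqrt(414118) ≈ 1930.6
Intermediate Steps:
X = 3744070 (X = -2222*(-1685) = 3744070)
Y(M, c) = 13 + M + c
p(r, J) = -91 + J**2 (p(r, J) = J**2 - 91 = -91 + J**2)
j = 3727117 (j = -16953 + 3744070 = 3727117)
sqrt(p(-148, Y(-8, 1)) + j) = sqrt((-91 + (13 - 8 + 1)**2) + 3727117) = sqrt((-91 + 6**2) + 3727117) = sqrt((-91 + 36) + 3727117) = sqrt(-55 + 3727117) = sqrt(3727062) = 3*sqrt(414118)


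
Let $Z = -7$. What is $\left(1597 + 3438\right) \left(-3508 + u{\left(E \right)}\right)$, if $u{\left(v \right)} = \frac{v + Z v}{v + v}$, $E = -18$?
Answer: $-17677885$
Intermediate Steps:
$u{\left(v \right)} = -3$ ($u{\left(v \right)} = \frac{v - 7 v}{v + v} = \frac{\left(-6\right) v}{2 v} = - 6 v \frac{1}{2 v} = -3$)
$\left(1597 + 3438\right) \left(-3508 + u{\left(E \right)}\right) = \left(1597 + 3438\right) \left(-3508 - 3\right) = 5035 \left(-3511\right) = -17677885$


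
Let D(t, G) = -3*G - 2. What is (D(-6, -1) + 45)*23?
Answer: 1058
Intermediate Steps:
D(t, G) = -2 - 3*G
(D(-6, -1) + 45)*23 = ((-2 - 3*(-1)) + 45)*23 = ((-2 + 3) + 45)*23 = (1 + 45)*23 = 46*23 = 1058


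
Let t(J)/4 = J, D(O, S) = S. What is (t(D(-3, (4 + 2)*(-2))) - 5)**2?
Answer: 2809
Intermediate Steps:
t(J) = 4*J
(t(D(-3, (4 + 2)*(-2))) - 5)**2 = (4*((4 + 2)*(-2)) - 5)**2 = (4*(6*(-2)) - 5)**2 = (4*(-12) - 5)**2 = (-48 - 5)**2 = (-53)**2 = 2809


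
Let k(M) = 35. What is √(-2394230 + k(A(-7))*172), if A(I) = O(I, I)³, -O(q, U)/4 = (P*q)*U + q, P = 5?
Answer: I*√2388210 ≈ 1545.4*I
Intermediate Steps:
O(q, U) = -4*q - 20*U*q (O(q, U) = -4*((5*q)*U + q) = -4*(5*U*q + q) = -4*(q + 5*U*q) = -4*q - 20*U*q)
A(I) = -64*I³*(1 + 5*I)³ (A(I) = (-4*I*(1 + 5*I))³ = -64*I³*(1 + 5*I)³)
√(-2394230 + k(A(-7))*172) = √(-2394230 + 35*172) = √(-2394230 + 6020) = √(-2388210) = I*√2388210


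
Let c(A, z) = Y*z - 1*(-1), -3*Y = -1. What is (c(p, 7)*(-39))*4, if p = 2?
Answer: -520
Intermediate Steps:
Y = ⅓ (Y = -⅓*(-1) = ⅓ ≈ 0.33333)
c(A, z) = 1 + z/3 (c(A, z) = z/3 - 1*(-1) = z/3 + 1 = 1 + z/3)
(c(p, 7)*(-39))*4 = ((1 + (⅓)*7)*(-39))*4 = ((1 + 7/3)*(-39))*4 = ((10/3)*(-39))*4 = -130*4 = -520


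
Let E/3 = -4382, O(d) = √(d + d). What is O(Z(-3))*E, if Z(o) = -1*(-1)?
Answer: -13146*√2 ≈ -18591.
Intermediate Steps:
Z(o) = 1
O(d) = √2*√d (O(d) = √(2*d) = √2*√d)
E = -13146 (E = 3*(-4382) = -13146)
O(Z(-3))*E = (√2*√1)*(-13146) = (√2*1)*(-13146) = √2*(-13146) = -13146*√2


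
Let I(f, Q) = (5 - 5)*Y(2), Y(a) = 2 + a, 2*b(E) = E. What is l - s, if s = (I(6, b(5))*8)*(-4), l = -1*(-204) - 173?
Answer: 31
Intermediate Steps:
b(E) = E/2
I(f, Q) = 0 (I(f, Q) = (5 - 5)*(2 + 2) = 0*4 = 0)
l = 31 (l = 204 - 173 = 31)
s = 0 (s = (0*8)*(-4) = 0*(-4) = 0)
l - s = 31 - 1*0 = 31 + 0 = 31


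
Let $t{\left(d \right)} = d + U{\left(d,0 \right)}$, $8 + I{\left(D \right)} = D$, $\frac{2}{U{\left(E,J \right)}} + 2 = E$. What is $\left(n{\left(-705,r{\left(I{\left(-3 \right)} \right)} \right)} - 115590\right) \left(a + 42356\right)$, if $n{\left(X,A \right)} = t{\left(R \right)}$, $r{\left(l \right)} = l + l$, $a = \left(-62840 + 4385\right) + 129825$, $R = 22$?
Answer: $- \frac{65715374977}{5} \approx -1.3143 \cdot 10^{10}$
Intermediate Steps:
$U{\left(E,J \right)} = \frac{2}{-2 + E}$
$I{\left(D \right)} = -8 + D$
$a = 71370$ ($a = -58455 + 129825 = 71370$)
$t{\left(d \right)} = d + \frac{2}{-2 + d}$
$r{\left(l \right)} = 2 l$
$n{\left(X,A \right)} = \frac{221}{10}$ ($n{\left(X,A \right)} = \frac{2 + 22 \left(-2 + 22\right)}{-2 + 22} = \frac{2 + 22 \cdot 20}{20} = \frac{2 + 440}{20} = \frac{1}{20} \cdot 442 = \frac{221}{10}$)
$\left(n{\left(-705,r{\left(I{\left(-3 \right)} \right)} \right)} - 115590\right) \left(a + 42356\right) = \left(\frac{221}{10} - 115590\right) \left(71370 + 42356\right) = \left(- \frac{1155679}{10}\right) 113726 = - \frac{65715374977}{5}$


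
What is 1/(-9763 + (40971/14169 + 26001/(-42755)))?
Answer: -201931865/1970999695683 ≈ -0.00010245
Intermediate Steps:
1/(-9763 + (40971/14169 + 26001/(-42755))) = 1/(-9763 + (40971*(1/14169) + 26001*(-1/42755))) = 1/(-9763 + (13657/4723 - 26001/42755)) = 1/(-9763 + 461102312/201931865) = 1/(-1970999695683/201931865) = -201931865/1970999695683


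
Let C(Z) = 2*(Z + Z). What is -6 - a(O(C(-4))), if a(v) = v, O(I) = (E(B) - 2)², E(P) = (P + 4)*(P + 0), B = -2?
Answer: -42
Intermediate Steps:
E(P) = P*(4 + P) (E(P) = (4 + P)*P = P*(4 + P))
C(Z) = 4*Z (C(Z) = 2*(2*Z) = 4*Z)
O(I) = 36 (O(I) = (-2*(4 - 2) - 2)² = (-2*2 - 2)² = (-4 - 2)² = (-6)² = 36)
-6 - a(O(C(-4))) = -6 - 1*36 = -6 - 36 = -42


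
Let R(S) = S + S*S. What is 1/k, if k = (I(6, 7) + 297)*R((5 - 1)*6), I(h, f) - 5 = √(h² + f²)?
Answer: 151/27335700 - √85/54671400 ≈ 5.3553e-6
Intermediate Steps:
R(S) = S + S²
I(h, f) = 5 + √(f² + h²) (I(h, f) = 5 + √(h² + f²) = 5 + √(f² + h²))
k = 181200 + 600*√85 (k = ((5 + √(7² + 6²)) + 297)*(((5 - 1)*6)*(1 + (5 - 1)*6)) = ((5 + √(49 + 36)) + 297)*((4*6)*(1 + 4*6)) = ((5 + √85) + 297)*(24*(1 + 24)) = (302 + √85)*(24*25) = (302 + √85)*600 = 181200 + 600*√85 ≈ 1.8673e+5)
1/k = 1/(181200 + 600*√85)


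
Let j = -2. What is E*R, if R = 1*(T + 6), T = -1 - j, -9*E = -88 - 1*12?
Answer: 700/9 ≈ 77.778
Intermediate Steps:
E = 100/9 (E = -(-88 - 1*12)/9 = -(-88 - 12)/9 = -1/9*(-100) = 100/9 ≈ 11.111)
T = 1 (T = -1 - 1*(-2) = -1 + 2 = 1)
R = 7 (R = 1*(1 + 6) = 1*7 = 7)
E*R = (100/9)*7 = 700/9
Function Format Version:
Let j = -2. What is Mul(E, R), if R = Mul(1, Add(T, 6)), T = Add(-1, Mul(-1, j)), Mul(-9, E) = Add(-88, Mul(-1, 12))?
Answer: Rational(700, 9) ≈ 77.778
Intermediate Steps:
E = Rational(100, 9) (E = Mul(Rational(-1, 9), Add(-88, Mul(-1, 12))) = Mul(Rational(-1, 9), Add(-88, -12)) = Mul(Rational(-1, 9), -100) = Rational(100, 9) ≈ 11.111)
T = 1 (T = Add(-1, Mul(-1, -2)) = Add(-1, 2) = 1)
R = 7 (R = Mul(1, Add(1, 6)) = Mul(1, 7) = 7)
Mul(E, R) = Mul(Rational(100, 9), 7) = Rational(700, 9)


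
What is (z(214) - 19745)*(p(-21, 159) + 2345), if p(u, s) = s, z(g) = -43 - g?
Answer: -50085008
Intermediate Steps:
(z(214) - 19745)*(p(-21, 159) + 2345) = ((-43 - 1*214) - 19745)*(159 + 2345) = ((-43 - 214) - 19745)*2504 = (-257 - 19745)*2504 = -20002*2504 = -50085008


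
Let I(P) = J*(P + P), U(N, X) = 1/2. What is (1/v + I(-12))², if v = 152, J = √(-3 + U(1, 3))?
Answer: (1 - 1824*I*√10)²/23104 ≈ -1440.0 - 0.49931*I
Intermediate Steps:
U(N, X) = ½
J = I*√10/2 (J = √(-3 + ½) = √(-5/2) = I*√10/2 ≈ 1.5811*I)
I(P) = I*P*√10 (I(P) = (I*√10/2)*(P + P) = (I*√10/2)*(2*P) = I*P*√10)
(1/v + I(-12))² = (1/152 + I*(-12)*√10)² = (1/152 - 12*I*√10)²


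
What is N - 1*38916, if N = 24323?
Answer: -14593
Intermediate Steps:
N - 1*38916 = 24323 - 1*38916 = 24323 - 38916 = -14593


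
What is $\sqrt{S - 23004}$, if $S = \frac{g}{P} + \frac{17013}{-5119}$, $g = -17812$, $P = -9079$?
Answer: $\frac{i \sqrt{49690727536535232203}}{46475401} \approx 151.68 i$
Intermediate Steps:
$S = - \frac{63281399}{46475401}$ ($S = - \frac{17812}{-9079} + \frac{17013}{-5119} = \left(-17812\right) \left(- \frac{1}{9079}\right) + 17013 \left(- \frac{1}{5119}\right) = \frac{17812}{9079} - \frac{17013}{5119} = - \frac{63281399}{46475401} \approx -1.3616$)
$\sqrt{S - 23004} = \sqrt{- \frac{63281399}{46475401} - 23004} = \sqrt{- \frac{1069183406003}{46475401}} = \frac{i \sqrt{49690727536535232203}}{46475401}$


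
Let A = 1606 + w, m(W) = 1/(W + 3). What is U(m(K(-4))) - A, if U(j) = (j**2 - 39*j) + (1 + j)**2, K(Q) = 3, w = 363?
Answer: -17767/9 ≈ -1974.1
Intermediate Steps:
m(W) = 1/(3 + W)
A = 1969 (A = 1606 + 363 = 1969)
U(j) = j**2 + (1 + j)**2 - 39*j
U(m(K(-4))) - A = (1 - 37/(3 + 3) + 2*(1/(3 + 3))**2) - 1*1969 = (1 - 37/6 + 2*(1/6)**2) - 1969 = (1 - 37*1/6 + 2*(1/6)**2) - 1969 = (1 - 37/6 + 2*(1/36)) - 1969 = (1 - 37/6 + 1/18) - 1969 = -46/9 - 1969 = -17767/9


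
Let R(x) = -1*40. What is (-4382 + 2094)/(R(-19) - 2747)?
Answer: 2288/2787 ≈ 0.82095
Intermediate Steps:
R(x) = -40
(-4382 + 2094)/(R(-19) - 2747) = (-4382 + 2094)/(-40 - 2747) = -2288/(-2787) = -2288*(-1/2787) = 2288/2787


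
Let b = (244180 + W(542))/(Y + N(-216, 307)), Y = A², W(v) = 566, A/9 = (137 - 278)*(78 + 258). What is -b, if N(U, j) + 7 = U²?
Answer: -244746/181803362105 ≈ -1.3462e-6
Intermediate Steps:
A = -426384 (A = 9*((137 - 278)*(78 + 258)) = 9*(-141*336) = 9*(-47376) = -426384)
N(U, j) = -7 + U²
Y = 181803315456 (Y = (-426384)² = 181803315456)
b = 244746/181803362105 (b = (244180 + 566)/(181803315456 + (-7 + (-216)²)) = 244746/(181803315456 + (-7 + 46656)) = 244746/(181803315456 + 46649) = 244746/181803362105 ≈ 1.3462e-6)
-b = -1*244746/181803362105 = -244746/181803362105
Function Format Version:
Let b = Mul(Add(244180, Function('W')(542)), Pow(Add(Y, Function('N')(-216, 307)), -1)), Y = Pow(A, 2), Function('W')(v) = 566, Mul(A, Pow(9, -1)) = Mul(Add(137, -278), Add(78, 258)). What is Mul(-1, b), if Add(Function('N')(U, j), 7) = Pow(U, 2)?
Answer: Rational(-244746, 181803362105) ≈ -1.3462e-6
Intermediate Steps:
A = -426384 (A = Mul(9, Mul(Add(137, -278), Add(78, 258))) = Mul(9, Mul(-141, 336)) = Mul(9, -47376) = -426384)
Function('N')(U, j) = Add(-7, Pow(U, 2))
Y = 181803315456 (Y = Pow(-426384, 2) = 181803315456)
b = Rational(244746, 181803362105) (b = Mul(Add(244180, 566), Pow(Add(181803315456, Add(-7, Pow(-216, 2))), -1)) = Mul(244746, Pow(Add(181803315456, Add(-7, 46656)), -1)) = Mul(244746, Pow(Add(181803315456, 46649), -1)) = Mul(244746, Pow(181803362105, -1)) = Mul(244746, Rational(1, 181803362105)) = Rational(244746, 181803362105) ≈ 1.3462e-6)
Mul(-1, b) = Mul(-1, Rational(244746, 181803362105)) = Rational(-244746, 181803362105)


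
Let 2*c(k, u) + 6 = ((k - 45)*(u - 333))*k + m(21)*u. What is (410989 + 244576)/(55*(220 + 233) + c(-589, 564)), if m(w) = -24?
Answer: 655565/43148847 ≈ 0.015193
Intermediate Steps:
c(k, u) = -3 - 12*u + k*(-333 + u)*(-45 + k)/2 (c(k, u) = -3 + (((k - 45)*(u - 333))*k - 24*u)/2 = -3 + (((-45 + k)*(-333 + u))*k - 24*u)/2 = -3 + (((-333 + u)*(-45 + k))*k - 24*u)/2 = -3 + (k*(-333 + u)*(-45 + k) - 24*u)/2 = -3 + (-24*u + k*(-333 + u)*(-45 + k))/2 = -3 + (-12*u + k*(-333 + u)*(-45 + k)/2) = -3 - 12*u + k*(-333 + u)*(-45 + k)/2)
(410989 + 244576)/(55*(220 + 233) + c(-589, 564)) = (410989 + 244576)/(55*(220 + 233) + (-3 - 12*564 - 333/2*(-589)² + (14985/2)*(-589) + (½)*564*(-589)² - 45/2*(-589)*564)) = 655565/(55*453 + (-3 - 6768 - 333/2*346921 - 8826165/2 + (½)*564*346921 + 7474410)) = 655565/(24915 + (-3 - 6768 - 115524693/2 - 8826165/2 + 97831722 + 7474410)) = 655565/(24915 + 43123932) = 655565/43148847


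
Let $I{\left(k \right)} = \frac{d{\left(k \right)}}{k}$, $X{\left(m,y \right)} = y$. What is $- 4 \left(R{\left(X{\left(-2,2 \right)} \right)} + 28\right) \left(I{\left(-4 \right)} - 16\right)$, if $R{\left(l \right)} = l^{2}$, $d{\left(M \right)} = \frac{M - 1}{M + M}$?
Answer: $2068$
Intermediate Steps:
$d{\left(M \right)} = \frac{-1 + M}{2 M}$
$I{\left(k \right)} = \frac{-1 + k}{2 k^{2}}$ ($I{\left(k \right)} = \frac{\frac{1}{2} \frac{1}{k} \left(-1 + k\right)}{k} = \frac{-1 + k}{2 k^{2}}$)
$- 4 \left(R{\left(X{\left(-2,2 \right)} \right)} + 28\right) \left(I{\left(-4 \right)} - 16\right) = - 4 \left(2^{2} + 28\right) \left(\frac{-1 - 4}{2 \cdot 16} - 16\right) = - 4 \left(4 + 28\right) \left(\frac{1}{2} \cdot \frac{1}{16} \left(-5\right) - 16\right) = - 4 \cdot 32 \left(- \frac{5}{32} - 16\right) = - 4 \cdot 32 \left(- \frac{517}{32}\right) = \left(-4\right) \left(-517\right) = 2068$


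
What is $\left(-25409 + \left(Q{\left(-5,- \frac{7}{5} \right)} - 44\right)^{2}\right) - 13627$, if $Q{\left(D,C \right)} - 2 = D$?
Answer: $-36827$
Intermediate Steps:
$Q{\left(D,C \right)} = 2 + D$
$\left(-25409 + \left(Q{\left(-5,- \frac{7}{5} \right)} - 44\right)^{2}\right) - 13627 = \left(-25409 + \left(\left(2 - 5\right) - 44\right)^{2}\right) - 13627 = \left(-25409 + \left(-3 - 44\right)^{2}\right) - 13627 = \left(-25409 + \left(-47\right)^{2}\right) - 13627 = \left(-25409 + 2209\right) - 13627 = -23200 - 13627 = -36827$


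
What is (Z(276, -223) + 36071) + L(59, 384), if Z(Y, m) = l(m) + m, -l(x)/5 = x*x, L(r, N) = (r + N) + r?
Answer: -212295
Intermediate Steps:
L(r, N) = N + 2*r (L(r, N) = (N + r) + r = N + 2*r)
l(x) = -5*x² (l(x) = -5*x*x = -5*x²)
Z(Y, m) = m - 5*m² (Z(Y, m) = -5*m² + m = m - 5*m²)
(Z(276, -223) + 36071) + L(59, 384) = (-223*(1 - 5*(-223)) + 36071) + (384 + 2*59) = (-223*(1 + 1115) + 36071) + (384 + 118) = (-223*1116 + 36071) + 502 = (-248868 + 36071) + 502 = -212797 + 502 = -212295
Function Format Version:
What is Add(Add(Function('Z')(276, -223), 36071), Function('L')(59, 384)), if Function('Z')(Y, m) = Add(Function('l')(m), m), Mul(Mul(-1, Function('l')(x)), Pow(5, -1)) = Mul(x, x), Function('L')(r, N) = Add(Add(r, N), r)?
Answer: -212295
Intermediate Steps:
Function('L')(r, N) = Add(N, Mul(2, r)) (Function('L')(r, N) = Add(Add(N, r), r) = Add(N, Mul(2, r)))
Function('l')(x) = Mul(-5, Pow(x, 2)) (Function('l')(x) = Mul(-5, Mul(x, x)) = Mul(-5, Pow(x, 2)))
Function('Z')(Y, m) = Add(m, Mul(-5, Pow(m, 2))) (Function('Z')(Y, m) = Add(Mul(-5, Pow(m, 2)), m) = Add(m, Mul(-5, Pow(m, 2))))
Add(Add(Function('Z')(276, -223), 36071), Function('L')(59, 384)) = Add(Add(Mul(-223, Add(1, Mul(-5, -223))), 36071), Add(384, Mul(2, 59))) = Add(Add(Mul(-223, Add(1, 1115)), 36071), Add(384, 118)) = Add(Add(Mul(-223, 1116), 36071), 502) = Add(Add(-248868, 36071), 502) = Add(-212797, 502) = -212295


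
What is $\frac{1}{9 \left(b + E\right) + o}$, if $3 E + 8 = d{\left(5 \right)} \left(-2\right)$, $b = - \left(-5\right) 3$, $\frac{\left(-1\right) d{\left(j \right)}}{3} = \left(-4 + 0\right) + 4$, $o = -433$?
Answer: $- \frac{1}{322} \approx -0.0031056$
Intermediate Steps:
$d{\left(j \right)} = 0$ ($d{\left(j \right)} = - 3 \left(\left(-4 + 0\right) + 4\right) = - 3 \left(-4 + 4\right) = \left(-3\right) 0 = 0$)
$b = 15$ ($b = \left(-1\right) \left(-15\right) = 15$)
$E = - \frac{8}{3}$ ($E = - \frac{8}{3} + \frac{0 \left(-2\right)}{3} = - \frac{8}{3} + \frac{1}{3} \cdot 0 = - \frac{8}{3} + 0 = - \frac{8}{3} \approx -2.6667$)
$\frac{1}{9 \left(b + E\right) + o} = \frac{1}{9 \left(15 - \frac{8}{3}\right) - 433} = \frac{1}{9 \cdot \frac{37}{3} - 433} = \frac{1}{111 - 433} = \frac{1}{-322} = - \frac{1}{322}$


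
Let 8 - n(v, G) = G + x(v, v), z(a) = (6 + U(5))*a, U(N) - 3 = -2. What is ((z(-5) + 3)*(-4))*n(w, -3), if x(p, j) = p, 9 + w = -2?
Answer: 2816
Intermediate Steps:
w = -11 (w = -9 - 2 = -11)
U(N) = 1 (U(N) = 3 - 2 = 1)
z(a) = 7*a (z(a) = (6 + 1)*a = 7*a)
n(v, G) = 8 - G - v (n(v, G) = 8 - (G + v) = 8 + (-G - v) = 8 - G - v)
((z(-5) + 3)*(-4))*n(w, -3) = ((7*(-5) + 3)*(-4))*(8 - 1*(-3) - 1*(-11)) = ((-35 + 3)*(-4))*(8 + 3 + 11) = -32*(-4)*22 = 128*22 = 2816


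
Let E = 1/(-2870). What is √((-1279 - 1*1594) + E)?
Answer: I*√23664616570/2870 ≈ 53.6*I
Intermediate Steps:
E = -1/2870 ≈ -0.00034843
√((-1279 - 1*1594) + E) = √((-1279 - 1*1594) - 1/2870) = √((-1279 - 1594) - 1/2870) = √(-2873 - 1/2870) = √(-8245511/2870) = I*√23664616570/2870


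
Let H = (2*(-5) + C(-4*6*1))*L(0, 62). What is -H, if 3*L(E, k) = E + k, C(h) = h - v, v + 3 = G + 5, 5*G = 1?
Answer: 11222/15 ≈ 748.13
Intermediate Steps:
G = ⅕ (G = (⅕)*1 = ⅕ ≈ 0.20000)
v = 11/5 (v = -3 + (⅕ + 5) = -3 + 26/5 = 11/5 ≈ 2.2000)
C(h) = -11/5 + h (C(h) = h - 1*11/5 = h - 11/5 = -11/5 + h)
L(E, k) = E/3 + k/3 (L(E, k) = (E + k)/3 = E/3 + k/3)
H = -11222/15 (H = (2*(-5) + (-11/5 - 4*6*1))*((⅓)*0 + (⅓)*62) = (-10 + (-11/5 - 24*1))*(0 + 62/3) = (-10 + (-11/5 - 24))*(62/3) = (-10 - 131/5)*(62/3) = -181/5*62/3 = -11222/15 ≈ -748.13)
-H = -1*(-11222/15) = 11222/15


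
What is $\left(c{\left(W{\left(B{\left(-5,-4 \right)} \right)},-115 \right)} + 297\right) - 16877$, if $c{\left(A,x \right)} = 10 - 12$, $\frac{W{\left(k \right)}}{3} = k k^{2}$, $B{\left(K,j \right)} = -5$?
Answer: $-16582$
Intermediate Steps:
$W{\left(k \right)} = 3 k^{3}$ ($W{\left(k \right)} = 3 k k^{2} = 3 k^{3}$)
$c{\left(A,x \right)} = -2$
$\left(c{\left(W{\left(B{\left(-5,-4 \right)} \right)},-115 \right)} + 297\right) - 16877 = \left(-2 + 297\right) - 16877 = 295 - 16877 = -16582$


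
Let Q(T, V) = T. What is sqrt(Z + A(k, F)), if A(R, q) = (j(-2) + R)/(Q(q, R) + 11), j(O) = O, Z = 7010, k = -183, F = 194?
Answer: sqrt(11782293)/41 ≈ 83.720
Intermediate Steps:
A(R, q) = (-2 + R)/(11 + q) (A(R, q) = (-2 + R)/(q + 11) = (-2 + R)/(11 + q))
sqrt(Z + A(k, F)) = sqrt(7010 + (-2 - 183)/(11 + 194)) = sqrt(7010 - 185/205) = sqrt(7010 + (1/205)*(-185)) = sqrt(7010 - 37/41) = sqrt(287373/41) = sqrt(11782293)/41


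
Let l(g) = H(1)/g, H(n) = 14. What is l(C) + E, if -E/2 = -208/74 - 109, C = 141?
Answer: 1167152/5217 ≈ 223.72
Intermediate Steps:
l(g) = 14/g
E = 8274/37 (E = -2*(-208/74 - 109) = -2*(-52*2/37 - 109) = -2*(-104/37 - 109) = -2*(-4137/37) = 8274/37 ≈ 223.62)
l(C) + E = 14/141 + 8274/37 = 1167152/5217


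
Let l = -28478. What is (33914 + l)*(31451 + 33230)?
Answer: 351605916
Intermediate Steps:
(33914 + l)*(31451 + 33230) = (33914 - 28478)*(31451 + 33230) = 5436*64681 = 351605916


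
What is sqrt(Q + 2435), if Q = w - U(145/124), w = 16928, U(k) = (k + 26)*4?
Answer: 74*sqrt(3379)/31 ≈ 138.76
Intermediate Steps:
U(k) = 104 + 4*k (U(k) = (26 + k)*4 = 104 + 4*k)
Q = 521399/31 (Q = 16928 - (104 + 4*(145/124)) = 16928 - (104 + 145/31) = 16928 - 1*3369/31 = 16928 - 3369/31 = 521399/31 ≈ 16819.)
sqrt(Q + 2435) = sqrt(521399/31 + 2435) = sqrt(596884/31) = 74*sqrt(3379)/31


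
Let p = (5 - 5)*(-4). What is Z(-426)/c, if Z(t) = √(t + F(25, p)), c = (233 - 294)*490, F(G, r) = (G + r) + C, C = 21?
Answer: -I*√95/14945 ≈ -0.00065218*I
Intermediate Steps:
p = 0 (p = 0*(-4) = 0)
F(G, r) = 21 + G + r (F(G, r) = (G + r) + 21 = 21 + G + r)
c = -29890 (c = -61*490 = -29890)
Z(t) = √(46 + t) (Z(t) = √(t + (21 + 25 + 0)) = √(t + 46) = √(46 + t))
Z(-426)/c = √(46 - 426)/(-29890) = √(-380)*(-1/29890) = (2*I*√95)*(-1/29890) = -I*√95/14945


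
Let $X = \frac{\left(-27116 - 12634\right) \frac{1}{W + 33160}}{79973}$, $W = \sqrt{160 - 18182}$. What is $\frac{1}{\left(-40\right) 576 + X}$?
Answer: $\frac{79973 \left(- \sqrt{18022} + 33160 i\right)}{30 \left(- 2036662795565 i + 61419264 \sqrt{18022}\right)} \approx -4.3403 \cdot 10^{-5} - 1.1102 \cdot 10^{-16} i$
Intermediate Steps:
$W = i \sqrt{18022}$ ($W = \sqrt{-18022} = i \sqrt{18022} \approx 134.25 i$)
$X = - \frac{39750}{79973 \left(33160 + i \sqrt{18022}\right)}$ ($X = \frac{\left(-27116 - 12634\right) \frac{1}{i \sqrt{18022} + 33160}}{79973} = - \frac{39750}{33160 + i \sqrt{18022}} \cdot \frac{1}{79973} = - \frac{39750}{79973 \left(33160 + i \sqrt{18022}\right)} \approx -1.4989 \cdot 10^{-5} + 6.0682 \cdot 10^{-8} i$)
$\frac{1}{\left(-40\right) 576 + X} = \frac{1}{\left(-40\right) 576 - \left(\frac{659055000}{43969300231103} - \frac{19875 i \sqrt{18022}}{43969300231103}\right)} = \frac{1}{-23040 - \left(\frac{659055000}{43969300231103} - \frac{19875 i \sqrt{18022}}{43969300231103}\right)} = \frac{1}{- \frac{1013052677983668120}{43969300231103} + \frac{19875 i \sqrt{18022}}{43969300231103}}$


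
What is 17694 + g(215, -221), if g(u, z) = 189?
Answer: 17883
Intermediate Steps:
17694 + g(215, -221) = 17694 + 189 = 17883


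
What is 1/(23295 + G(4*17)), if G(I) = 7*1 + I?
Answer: 1/23370 ≈ 4.2790e-5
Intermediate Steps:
G(I) = 7 + I
1/(23295 + G(4*17)) = 1/(23295 + (7 + 4*17)) = 1/(23295 + (7 + 68)) = 1/(23295 + 75) = 1/23370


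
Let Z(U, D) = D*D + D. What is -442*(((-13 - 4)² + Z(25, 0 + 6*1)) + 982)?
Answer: -580346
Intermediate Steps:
Z(U, D) = D + D² (Z(U, D) = D² + D = D + D²)
-442*(((-13 - 4)² + Z(25, 0 + 6*1)) + 982) = -442*(((-13 - 4)² + (0 + 6*1)*(1 + (0 + 6*1))) + 982) = -442*(((-17)² + (0 + 6)*(1 + (0 + 6))) + 982) = -442*((289 + 6*(1 + 6)) + 982) = -442*((289 + 6*7) + 982) = -442*((289 + 42) + 982) = -442*(331 + 982) = -442*1313 = -580346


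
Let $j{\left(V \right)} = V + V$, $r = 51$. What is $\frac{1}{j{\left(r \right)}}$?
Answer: $\frac{1}{102} \approx 0.0098039$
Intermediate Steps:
$j{\left(V \right)} = 2 V$
$\frac{1}{j{\left(r \right)}} = \frac{1}{2 \cdot 51} = \frac{1}{102}$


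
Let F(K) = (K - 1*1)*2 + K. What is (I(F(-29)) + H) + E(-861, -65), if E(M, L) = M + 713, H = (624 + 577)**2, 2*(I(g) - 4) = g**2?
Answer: 2892435/2 ≈ 1.4462e+6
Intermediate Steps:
F(K) = -2 + 3*K (F(K) = (K - 1)*2 + K = (-1 + K)*2 + K = (-2 + 2*K) + K = -2 + 3*K)
I(g) = 4 + g**2/2
H = 1442401 (H = 1201**2 = 1442401)
E(M, L) = 713 + M
(I(F(-29)) + H) + E(-861, -65) = ((4 + (-2 + 3*(-29))**2/2) + 1442401) + (713 - 861) = ((4 + (-2 - 87)**2/2) + 1442401) - 148 = ((4 + (1/2)*(-89)**2) + 1442401) - 148 = ((4 + (1/2)*7921) + 1442401) - 148 = ((4 + 7921/2) + 1442401) - 148 = (7929/2 + 1442401) - 148 = 2892731/2 - 148 = 2892435/2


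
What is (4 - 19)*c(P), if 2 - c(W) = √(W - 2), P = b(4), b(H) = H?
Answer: -30 + 15*√2 ≈ -8.7868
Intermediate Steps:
P = 4
c(W) = 2 - √(-2 + W) (c(W) = 2 - √(W - 2) = 2 - √(-2 + W))
(4 - 19)*c(P) = (4 - 19)*(2 - √(-2 + 4)) = -15*(2 - √2) = -30 + 15*√2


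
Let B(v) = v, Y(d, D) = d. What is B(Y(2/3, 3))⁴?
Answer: 16/81 ≈ 0.19753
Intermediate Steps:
B(Y(2/3, 3))⁴ = (2/3)⁴ = (2*(⅓))⁴ = (⅔)⁴ = 16/81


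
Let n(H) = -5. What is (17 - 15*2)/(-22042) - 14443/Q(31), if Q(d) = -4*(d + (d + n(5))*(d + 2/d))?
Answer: 4935141367/1146139916 ≈ 4.3059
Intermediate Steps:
Q(d) = -4*d - 4*(-5 + d)*(d + 2/d) (Q(d) = -4*(d + (d - 5)*(d + 2/d)) = -4*(d + (-5 + d)*(d + 2/d)) = -4*d - 4*(-5 + d)*(d + 2/d))
(17 - 15*2)/(-22042) - 14443/Q(31) = (17 - 15*2)/(-22042) - 14443/(-8 - 4*31² + 16*31 + 40/31) = (17 - 30)*(-1/22042) - 14443/(-8 - 4*961 + 496 + 40*(1/31)) = -13*(-1/22042) - 14443/(-8 - 3844 + 496 + 40/31) = 13/22042 - 14443/(-103996/31) = 13/22042 - 14443*(-31/103996) = 13/22042 + 447733/103996 = 4935141367/1146139916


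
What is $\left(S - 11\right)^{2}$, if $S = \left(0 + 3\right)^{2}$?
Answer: $4$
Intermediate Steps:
$S = 9$ ($S = 3^{2} = 9$)
$\left(S - 11\right)^{2} = \left(9 - 11\right)^{2} = \left(-2\right)^{2} = 4$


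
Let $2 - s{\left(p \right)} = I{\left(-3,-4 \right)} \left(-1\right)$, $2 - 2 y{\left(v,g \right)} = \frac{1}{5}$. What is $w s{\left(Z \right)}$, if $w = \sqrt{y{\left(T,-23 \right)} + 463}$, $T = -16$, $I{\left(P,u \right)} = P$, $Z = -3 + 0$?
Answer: $- \frac{\sqrt{46390}}{10} \approx -21.538$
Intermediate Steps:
$Z = -3$
$y{\left(v,g \right)} = \frac{9}{10}$ ($y{\left(v,g \right)} = 1 - \frac{1}{2 \cdot 5} = 1 - \frac{1}{10} = \frac{9}{10}$)
$s{\left(p \right)} = -1$ ($s{\left(p \right)} = 2 - \left(-3\right) \left(-1\right) = 2 - 3 = -1$)
$w = \frac{\sqrt{46390}}{10}$ ($w = \sqrt{\frac{9}{10} + 463} = \sqrt{\frac{4639}{10}} = \frac{\sqrt{46390}}{10} \approx 21.538$)
$w s{\left(Z \right)} = \frac{\sqrt{46390}}{10} \left(-1\right) = - \frac{\sqrt{46390}}{10}$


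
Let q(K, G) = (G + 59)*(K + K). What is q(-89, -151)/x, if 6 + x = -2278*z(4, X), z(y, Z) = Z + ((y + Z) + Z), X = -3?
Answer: 2047/1423 ≈ 1.4385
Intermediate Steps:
z(y, Z) = y + 3*Z (z(y, Z) = Z + ((Z + y) + Z) = Z + (y + 2*Z) = y + 3*Z)
q(K, G) = 2*K*(59 + G) (q(K, G) = (59 + G)*(2*K) = 2*K*(59 + G))
x = 11384 (x = -6 - 2278*(4 + 3*(-3)) = -6 - 2278*(4 - 9) = -6 - 2278*(-5) = -6 + 11390 = 11384)
q(-89, -151)/x = (2*(-89)*(59 - 151))/11384 = (2*(-89)*(-92))*(1/11384) = 16376*(1/11384) = 2047/1423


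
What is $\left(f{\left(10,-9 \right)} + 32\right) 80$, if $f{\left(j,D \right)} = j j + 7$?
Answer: $11120$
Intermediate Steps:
$f{\left(j,D \right)} = 7 + j^{2}$ ($f{\left(j,D \right)} = j^{2} + 7 = 7 + j^{2}$)
$\left(f{\left(10,-9 \right)} + 32\right) 80 = \left(\left(7 + 10^{2}\right) + 32\right) 80 = \left(\left(7 + 100\right) + 32\right) 80 = \left(107 + 32\right) 80 = 139 \cdot 80 = 11120$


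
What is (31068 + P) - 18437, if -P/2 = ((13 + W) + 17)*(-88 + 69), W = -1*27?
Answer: 12745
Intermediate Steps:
W = -27
P = 114 (P = -2*((13 - 27) + 17)*(-88 + 69) = -2*(-14 + 17)*(-19) = -6*(-19) = -2*(-57) = 114)
(31068 + P) - 18437 = (31068 + 114) - 18437 = 31182 - 18437 = 12745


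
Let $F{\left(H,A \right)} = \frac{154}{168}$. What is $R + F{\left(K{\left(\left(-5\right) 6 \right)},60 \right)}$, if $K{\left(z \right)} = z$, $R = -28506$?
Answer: $- \frac{342061}{12} \approx -28505.0$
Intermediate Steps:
$F{\left(H,A \right)} = \frac{11}{12}$ ($F{\left(H,A \right)} = 154 \cdot \frac{1}{168} = \frac{11}{12}$)
$R + F{\left(K{\left(\left(-5\right) 6 \right)},60 \right)} = -28506 + \frac{11}{12} = - \frac{342061}{12}$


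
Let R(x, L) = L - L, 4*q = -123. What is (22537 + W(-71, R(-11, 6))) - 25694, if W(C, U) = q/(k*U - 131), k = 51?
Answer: -1654145/524 ≈ -3156.8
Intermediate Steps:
q = -123/4 (q = (¼)*(-123) = -123/4 ≈ -30.750)
R(x, L) = 0
W(C, U) = -123/(4*(-131 + 51*U)) (W(C, U) = -123/(4*(51*U - 131)) = -123/(4*(-131 + 51*U)))
(22537 + W(-71, R(-11, 6))) - 25694 = (22537 - 123/(-524 + 204*0)) - 25694 = (22537 - 123/(-524 + 0)) - 25694 = (22537 - 123/(-524)) - 25694 = (22537 - 123*(-1/524)) - 25694 = (22537 + 123/524) - 25694 = 11809511/524 - 25694 = -1654145/524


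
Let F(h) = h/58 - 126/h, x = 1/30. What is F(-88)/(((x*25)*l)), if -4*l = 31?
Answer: 654/49445 ≈ 0.013227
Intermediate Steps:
l = -31/4 (l = -1/4*31 = -31/4 ≈ -7.7500)
x = 1/30 ≈ 0.033333
F(h) = -126/h + h/58 (F(h) = h*(1/58) - 126/h = h/58 - 126/h = -126/h + h/58)
F(-88)/(((x*25)*l)) = (-126/(-88) + (1/58)*(-88))/((((1/30)*25)*(-31/4))) = (-126*(-1/88) - 44/29)/(((5/6)*(-31/4))) = (63/44 - 44/29)/(-155/24) = -109/1276*(-24/155) = 654/49445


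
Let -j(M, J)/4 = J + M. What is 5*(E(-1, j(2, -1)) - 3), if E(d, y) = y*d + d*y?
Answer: 25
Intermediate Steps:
j(M, J) = -4*J - 4*M (j(M, J) = -4*(J + M) = -4*J - 4*M)
E(d, y) = 2*d*y (E(d, y) = d*y + d*y = 2*d*y)
5*(E(-1, j(2, -1)) - 3) = 5*(2*(-1)*(-4*(-1) - 4*2) - 3) = 5*(2*(-1)*(4 - 8) - 3) = 5*(2*(-1)*(-4) - 3) = 5*(8 - 3) = 5*5 = 25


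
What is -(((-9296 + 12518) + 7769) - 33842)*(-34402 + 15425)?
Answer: -433643427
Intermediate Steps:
-(((-9296 + 12518) + 7769) - 33842)*(-34402 + 15425) = -((3222 + 7769) - 33842)*(-18977) = -(10991 - 33842)*(-18977) = -(-22851)*(-18977) = -1*433643427 = -433643427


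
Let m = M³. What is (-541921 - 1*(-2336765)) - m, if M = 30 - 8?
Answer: 1784196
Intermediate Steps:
M = 22
m = 10648 (m = 22³ = 10648)
(-541921 - 1*(-2336765)) - m = (-541921 - 1*(-2336765)) - 1*10648 = (-541921 + 2336765) - 10648 = 1794844 - 10648 = 1784196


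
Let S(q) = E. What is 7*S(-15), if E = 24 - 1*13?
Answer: 77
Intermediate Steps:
E = 11 (E = 24 - 13 = 11)
S(q) = 11
7*S(-15) = 7*11 = 77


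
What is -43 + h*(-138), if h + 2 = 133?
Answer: -18121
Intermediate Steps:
h = 131 (h = -2 + 133 = 131)
-43 + h*(-138) = -43 + 131*(-138) = -43 - 18078 = -18121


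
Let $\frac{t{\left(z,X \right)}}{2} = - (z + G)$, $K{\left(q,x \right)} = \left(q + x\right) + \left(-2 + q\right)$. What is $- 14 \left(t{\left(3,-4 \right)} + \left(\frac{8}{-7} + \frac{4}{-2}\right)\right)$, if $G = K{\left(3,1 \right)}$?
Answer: $268$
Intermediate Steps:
$K{\left(q,x \right)} = -2 + x + 2 q$
$G = 5$ ($G = -2 + 1 + 2 \cdot 3 = -2 + 1 + 6 = 5$)
$t{\left(z,X \right)} = -10 - 2 z$ ($t{\left(z,X \right)} = 2 \left(- (z + 5)\right) = 2 \left(- (5 + z)\right) = 2 \left(-5 - z\right) = -10 - 2 z$)
$- 14 \left(t{\left(3,-4 \right)} + \left(\frac{8}{-7} + \frac{4}{-2}\right)\right) = - 14 \left(\left(-10 - 6\right) + \left(\frac{8}{-7} + \frac{4}{-2}\right)\right) = - 14 \left(\left(-10 - 6\right) + \left(8 \left(- \frac{1}{7}\right) + 4 \left(- \frac{1}{2}\right)\right)\right) = - 14 \left(-16 - \frac{22}{7}\right) = \left(-14\right) \left(- \frac{134}{7}\right) = 268$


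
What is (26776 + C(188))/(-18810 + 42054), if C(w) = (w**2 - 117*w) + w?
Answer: 10078/5811 ≈ 1.7343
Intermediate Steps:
C(w) = w**2 - 116*w
(26776 + C(188))/(-18810 + 42054) = (26776 + 188*(-116 + 188))/(-18810 + 42054) = (26776 + 188*72)/23244 = (26776 + 13536)*(1/23244) = 40312*(1/23244) = 10078/5811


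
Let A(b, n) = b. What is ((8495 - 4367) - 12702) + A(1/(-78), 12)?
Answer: -668773/78 ≈ -8574.0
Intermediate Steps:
((8495 - 4367) - 12702) + A(1/(-78), 12) = ((8495 - 4367) - 12702) + 1/(-78) = (4128 - 12702) - 1/78 = -8574 - 1/78 = -668773/78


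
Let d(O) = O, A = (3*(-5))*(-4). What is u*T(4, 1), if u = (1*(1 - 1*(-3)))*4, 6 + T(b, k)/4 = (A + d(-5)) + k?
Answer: 3200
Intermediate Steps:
A = 60 (A = -15*(-4) = 60)
T(b, k) = 196 + 4*k (T(b, k) = -24 + 4*((60 - 5) + k) = -24 + 4*(55 + k) = -24 + (220 + 4*k) = 196 + 4*k)
u = 16 (u = (1*(1 + 3))*4 = (1*4)*4 = 4*4 = 16)
u*T(4, 1) = 16*(196 + 4*1) = 16*(196 + 4) = 16*200 = 3200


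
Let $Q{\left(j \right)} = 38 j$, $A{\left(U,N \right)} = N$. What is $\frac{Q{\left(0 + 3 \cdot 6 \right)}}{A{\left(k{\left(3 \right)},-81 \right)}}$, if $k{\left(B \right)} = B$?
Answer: $- \frac{76}{9} \approx -8.4444$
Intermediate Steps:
$\frac{Q{\left(0 + 3 \cdot 6 \right)}}{A{\left(k{\left(3 \right)},-81 \right)}} = \frac{38 \left(0 + 3 \cdot 6\right)}{-81} = 38 \left(0 + 18\right) \left(- \frac{1}{81}\right) = 38 \cdot 18 \left(- \frac{1}{81}\right) = 684 \left(- \frac{1}{81}\right) = - \frac{76}{9}$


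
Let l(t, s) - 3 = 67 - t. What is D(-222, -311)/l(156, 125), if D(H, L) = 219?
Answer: -219/86 ≈ -2.5465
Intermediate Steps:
l(t, s) = 70 - t (l(t, s) = 3 + (67 - t) = 70 - t)
D(-222, -311)/l(156, 125) = 219/(70 - 1*156) = 219/(70 - 156) = 219/(-86) = 219*(-1/86) = -219/86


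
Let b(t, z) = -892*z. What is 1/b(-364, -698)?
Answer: 1/622616 ≈ 1.6061e-6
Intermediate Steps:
1/b(-364, -698) = 1/(-892*(-698)) = 1/622616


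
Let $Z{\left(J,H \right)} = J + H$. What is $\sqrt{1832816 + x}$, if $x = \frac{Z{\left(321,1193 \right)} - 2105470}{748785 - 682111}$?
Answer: $\frac{7 \sqrt{41568881607382}}{33337} \approx 1353.8$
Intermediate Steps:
$Z{\left(J,H \right)} = H + J$
$x = - \frac{1051978}{33337}$ ($x = \frac{\left(1193 + 321\right) - 2105470}{748785 - 682111} = \frac{1514 - 2105470}{66674} = \left(-2103956\right) \frac{1}{66674} = - \frac{1051978}{33337} \approx -31.556$)
$\sqrt{1832816 + x} = \sqrt{1832816 - \frac{1051978}{33337}} = \sqrt{\frac{61099535014}{33337}} = \frac{7 \sqrt{41568881607382}}{33337}$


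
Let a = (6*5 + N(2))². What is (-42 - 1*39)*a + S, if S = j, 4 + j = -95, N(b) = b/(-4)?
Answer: -282357/4 ≈ -70589.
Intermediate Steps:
N(b) = -b/4 (N(b) = b*(-¼) = -b/4)
j = -99 (j = -4 - 95 = -99)
S = -99
a = 3481/4 (a = (6*5 - ¼*2)² = (30 - ½)² = (59/2)² = 3481/4 ≈ 870.25)
(-42 - 1*39)*a + S = (-42 - 1*39)*(3481/4) - 99 = (-42 - 39)*(3481/4) - 99 = -81*3481/4 - 99 = -281961/4 - 99 = -282357/4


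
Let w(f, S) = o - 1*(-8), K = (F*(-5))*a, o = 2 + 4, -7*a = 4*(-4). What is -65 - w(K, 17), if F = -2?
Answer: -79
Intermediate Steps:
a = 16/7 (a = -4*(-4)/7 = -1/7*(-16) = 16/7 ≈ 2.2857)
o = 6
K = 160/7 (K = -2*(-5)*(16/7) = 10*(16/7) = 160/7 ≈ 22.857)
w(f, S) = 14 (w(f, S) = 6 - 1*(-8) = 6 + 8 = 14)
-65 - w(K, 17) = -65 - 1*14 = -65 - 14 = -79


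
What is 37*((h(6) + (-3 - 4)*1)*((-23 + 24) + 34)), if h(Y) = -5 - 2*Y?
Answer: -31080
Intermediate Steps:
37*((h(6) + (-3 - 4)*1)*((-23 + 24) + 34)) = 37*(((-5 - 2*6) + (-3 - 4)*1)*((-23 + 24) + 34)) = 37*(((-5 - 12) - 7*1)*(1 + 34)) = 37*((-17 - 7)*35) = 37*(-24*35) = 37*(-840) = -31080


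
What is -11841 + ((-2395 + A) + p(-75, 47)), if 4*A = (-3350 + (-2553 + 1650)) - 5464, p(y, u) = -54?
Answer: -66877/4 ≈ -16719.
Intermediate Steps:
A = -9717/4 (A = ((-3350 + (-2553 + 1650)) - 5464)/4 = ((-3350 - 903) - 5464)/4 = (-4253 - 5464)/4 = (¼)*(-9717) = -9717/4 ≈ -2429.3)
-11841 + ((-2395 + A) + p(-75, 47)) = -11841 + ((-2395 - 9717/4) - 54) = -11841 + (-19297/4 - 54) = -11841 - 19513/4 = -66877/4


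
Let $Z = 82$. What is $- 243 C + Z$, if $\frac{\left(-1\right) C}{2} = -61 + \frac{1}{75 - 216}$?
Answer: $- \frac{1389670}{47} \approx -29567.0$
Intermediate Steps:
$C = \frac{17204}{141}$ ($C = - 2 \left(-61 + \frac{1}{75 - 216}\right) = - 2 \left(-61 + \frac{1}{-141}\right) = - 2 \left(-61 - \frac{1}{141}\right) = \left(-2\right) \left(- \frac{8602}{141}\right) = \frac{17204}{141} \approx 122.01$)
$- 243 C + Z = \left(-243\right) \frac{17204}{141} + 82 = - \frac{1393524}{47} + 82 = - \frac{1389670}{47}$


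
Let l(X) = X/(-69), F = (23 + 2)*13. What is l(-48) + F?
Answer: 7491/23 ≈ 325.70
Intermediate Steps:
F = 325 (F = 25*13 = 325)
l(X) = -X/69 (l(X) = X*(-1/69) = -X/69)
l(-48) + F = -1/69*(-48) + 325 = 16/23 + 325 = 7491/23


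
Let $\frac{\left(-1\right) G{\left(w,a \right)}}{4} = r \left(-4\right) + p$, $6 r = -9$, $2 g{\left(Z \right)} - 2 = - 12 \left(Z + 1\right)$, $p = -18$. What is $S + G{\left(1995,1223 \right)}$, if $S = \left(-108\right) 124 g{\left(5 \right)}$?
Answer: $468768$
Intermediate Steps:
$g{\left(Z \right)} = -5 - 6 Z$ ($g{\left(Z \right)} = 1 + \frac{\left(-12\right) \left(Z + 1\right)}{2} = 1 + \frac{\left(-12\right) \left(1 + Z\right)}{2} = 1 + \frac{-12 - 12 Z}{2} = 1 - \left(6 + 6 Z\right) = -5 - 6 Z$)
$r = - \frac{3}{2}$ ($r = \frac{1}{6} \left(-9\right) = - \frac{3}{2} \approx -1.5$)
$G{\left(w,a \right)} = 48$ ($G{\left(w,a \right)} = - 4 \left(\left(- \frac{3}{2}\right) \left(-4\right) - 18\right) = - 4 \left(6 - 18\right) = \left(-4\right) \left(-12\right) = 48$)
$S = 468720$ ($S = \left(-108\right) 124 \left(-5 - 30\right) = - 13392 \left(-5 - 30\right) = \left(-13392\right) \left(-35\right) = 468720$)
$S + G{\left(1995,1223 \right)} = 468720 + 48 = 468768$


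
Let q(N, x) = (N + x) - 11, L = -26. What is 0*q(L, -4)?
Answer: 0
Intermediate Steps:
q(N, x) = -11 + N + x
0*q(L, -4) = 0*(-11 - 26 - 4) = 0*(-41) = 0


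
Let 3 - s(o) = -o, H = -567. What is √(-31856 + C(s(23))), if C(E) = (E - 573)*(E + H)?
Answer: √264071 ≈ 513.88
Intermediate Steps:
s(o) = 3 + o (s(o) = 3 - (-1)*o = 3 + o)
C(E) = (-573 + E)*(-567 + E) (C(E) = (E - 573)*(E - 567) = (-573 + E)*(-567 + E))
√(-31856 + C(s(23))) = √(-31856 + (324891 + (3 + 23)² - 1140*(3 + 23))) = √(-31856 + (324891 + 26² - 1140*26)) = √(-31856 + (324891 + 676 - 29640)) = √(-31856 + 295927) = √264071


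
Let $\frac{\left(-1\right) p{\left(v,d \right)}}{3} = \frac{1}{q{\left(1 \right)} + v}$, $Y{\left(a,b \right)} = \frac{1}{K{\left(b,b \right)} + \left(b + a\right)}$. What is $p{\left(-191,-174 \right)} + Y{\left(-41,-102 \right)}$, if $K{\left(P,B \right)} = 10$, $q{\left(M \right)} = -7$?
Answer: $\frac{67}{8778} \approx 0.0076327$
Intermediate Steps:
$Y{\left(a,b \right)} = \frac{1}{10 + a + b}$ ($Y{\left(a,b \right)} = \frac{1}{10 + \left(b + a\right)} = \frac{1}{10 + \left(a + b\right)} = \frac{1}{10 + a + b}$)
$p{\left(v,d \right)} = - \frac{3}{-7 + v}$
$p{\left(-191,-174 \right)} + Y{\left(-41,-102 \right)} = - \frac{3}{-7 - 191} + \frac{1}{10 - 41 - 102} = - \frac{3}{-198} + \frac{1}{-133} = \left(-3\right) \left(- \frac{1}{198}\right) - \frac{1}{133} = \frac{1}{66} - \frac{1}{133} = \frac{67}{8778}$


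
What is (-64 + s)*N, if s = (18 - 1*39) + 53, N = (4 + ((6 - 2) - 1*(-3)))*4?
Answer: -1408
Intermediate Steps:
N = 44 (N = (4 + (4 + 3))*4 = (4 + 7)*4 = 11*4 = 44)
s = 32 (s = (18 - 39) + 53 = -21 + 53 = 32)
(-64 + s)*N = (-64 + 32)*44 = -32*44 = -1408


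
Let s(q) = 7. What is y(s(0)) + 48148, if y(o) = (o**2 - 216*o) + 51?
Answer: 46736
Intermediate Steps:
y(o) = 51 + o**2 - 216*o
y(s(0)) + 48148 = (51 + 7**2 - 216*7) + 48148 = (51 + 49 - 1512) + 48148 = -1412 + 48148 = 46736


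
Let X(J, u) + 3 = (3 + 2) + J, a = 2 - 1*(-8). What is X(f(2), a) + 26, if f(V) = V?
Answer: 30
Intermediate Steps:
a = 10 (a = 2 + 8 = 10)
X(J, u) = 2 + J (X(J, u) = -3 + ((3 + 2) + J) = -3 + (5 + J) = 2 + J)
X(f(2), a) + 26 = (2 + 2) + 26 = 4 + 26 = 30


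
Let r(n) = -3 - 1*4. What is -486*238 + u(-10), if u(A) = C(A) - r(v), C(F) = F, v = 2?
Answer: -115671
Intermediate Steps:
r(n) = -7 (r(n) = -3 - 4 = -7)
u(A) = 7 + A (u(A) = A - 1*(-7) = A + 7 = 7 + A)
-486*238 + u(-10) = -486*238 + (7 - 10) = -115668 - 3 = -115671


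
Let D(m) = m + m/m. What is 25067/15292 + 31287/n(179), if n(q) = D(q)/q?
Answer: 3568558999/114690 ≈ 31115.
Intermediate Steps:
D(m) = 1 + m (D(m) = m + 1 = 1 + m)
n(q) = (1 + q)/q
25067/15292 + 31287/n(179) = 25067/15292 + 31287/(((1 + 179)/179)) = 25067*(1/15292) + 31287/(((1/179)*180)) = 25067/15292 + 31287/(180/179) = 25067/15292 + 31287*(179/180) = 25067/15292 + 1866791/60 = 3568558999/114690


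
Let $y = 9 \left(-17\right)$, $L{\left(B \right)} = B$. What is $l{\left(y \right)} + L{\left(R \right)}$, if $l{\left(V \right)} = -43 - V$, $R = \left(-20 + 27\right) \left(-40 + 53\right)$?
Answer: $201$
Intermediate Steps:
$R = 91$ ($R = 7 \cdot 13 = 91$)
$y = -153$
$l{\left(y \right)} + L{\left(R \right)} = \left(-43 - -153\right) + 91 = \left(-43 + 153\right) + 91 = 110 + 91 = 201$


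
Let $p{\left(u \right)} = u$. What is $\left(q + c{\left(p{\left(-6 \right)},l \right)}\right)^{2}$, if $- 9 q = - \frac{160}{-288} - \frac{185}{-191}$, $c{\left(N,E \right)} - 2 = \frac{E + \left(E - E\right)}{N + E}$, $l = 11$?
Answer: $\frac{97213627681}{5983796025} \approx 16.246$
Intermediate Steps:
$c{\left(N,E \right)} = 2 + \frac{E}{E + N}$ ($c{\left(N,E \right)} = 2 + \frac{E + \left(E - E\right)}{N + E} = 2 + \frac{E + 0}{E + N} = 2 + \frac{E}{E + N}$)
$q = - \frac{2620}{15471}$ ($q = - \frac{- \frac{160}{-288} - \frac{185}{-191}}{9} = - \frac{\left(-160\right) \left(- \frac{1}{288}\right) - - \frac{185}{191}}{9} = - \frac{\frac{5}{9} + \frac{185}{191}}{9} = \left(- \frac{1}{9}\right) \frac{2620}{1719} = - \frac{2620}{15471} \approx -0.16935$)
$\left(q + c{\left(p{\left(-6 \right)},l \right)}\right)^{2} = \left(- \frac{2620}{15471} + \frac{2 \left(-6\right) + 3 \cdot 11}{11 - 6}\right)^{2} = \left(- \frac{2620}{15471} + \frac{-12 + 33}{5}\right)^{2} = \left(- \frac{2620}{15471} + \frac{1}{5} \cdot 21\right)^{2} = \left(- \frac{2620}{15471} + \frac{21}{5}\right)^{2} = \left(\frac{311791}{77355}\right)^{2} = \frac{97213627681}{5983796025}$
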